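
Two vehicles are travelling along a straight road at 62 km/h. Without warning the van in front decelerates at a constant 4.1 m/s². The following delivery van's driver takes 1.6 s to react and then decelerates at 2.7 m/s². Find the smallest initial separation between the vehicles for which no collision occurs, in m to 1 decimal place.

62 km/h ÷ 3.6 = 17.2222 m/s.
Leader travels v²/(2a_L) = 296.604 / 8.200 = 36.171 m before stopping.
Follower covers v·t_r = 17.2222 × 1.6 = 27.556 m while reacting, then v²/(2a_F) = 296.604 / 5.400 = 54.927 m while braking, for a total of 27.556 + 54.927 = 82.483 m.
Since a_F ≤ a_L and the follower starts braking later, the follower is never slower than the leader, so the closest approach is when both have stopped.
Minimum gap = 82.483 − 36.171 = 46.312 m.

Minimum gap ≈ 46.3 m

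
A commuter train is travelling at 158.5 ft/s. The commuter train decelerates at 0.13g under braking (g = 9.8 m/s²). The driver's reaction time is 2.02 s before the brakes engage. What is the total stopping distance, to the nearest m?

158.5 ft/s × 0.3048 = 48.3108 m/s.
a = 0.13 × 9.8 = 1.274 m/s².
Reaction distance = v·t_r = 48.3108 × 2.02 = 97.588 m.
Braking distance = v²/(2a) = 48.3108² / (2 × 1.274) = 2333.933 / 2.548 = 915.986 m.
Total = 97.588 + 915.986 = 1013.574 m.

Total stopping distance ≈ 1014 m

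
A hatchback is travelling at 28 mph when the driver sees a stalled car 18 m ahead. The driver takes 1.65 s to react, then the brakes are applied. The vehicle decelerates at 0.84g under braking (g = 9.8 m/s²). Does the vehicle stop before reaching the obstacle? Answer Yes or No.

No

28 mph × 0.44704 = 12.5171 m/s.
a = 0.84 × 9.8 = 8.232 m/s².
Reaction distance = 12.5171 × 1.65 = 20.653 m.
Braking distance = v²/(2a) = 156.678 / 16.464 = 9.516 m.
Total stopping distance = 20.653 + 9.516 = 30.169 m, vs 18 m available — it cannot stop in time and overshoots by 30.169 − 18 = 12.169 m.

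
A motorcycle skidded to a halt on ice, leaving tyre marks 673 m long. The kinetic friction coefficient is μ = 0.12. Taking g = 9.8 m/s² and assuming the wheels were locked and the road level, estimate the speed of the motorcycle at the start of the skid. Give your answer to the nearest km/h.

Initial speed ≈ 143 km/h

Deceleration a = μg = 0.12 × 9.8 = 1.176 m/s².
v = √(2a·d) = √(2 × 1.176 × 673) = √1582.896 = 39.7856 m/s.
= 39.7856 × 3.6 = 143.228 km/h.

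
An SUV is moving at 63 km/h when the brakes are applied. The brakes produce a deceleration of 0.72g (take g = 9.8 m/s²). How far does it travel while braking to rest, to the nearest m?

Braking distance ≈ 22 m

63 km/h ÷ 3.6 = 17.5000 m/s.
a = 0.72 × 9.8 = 7.056 m/s².
Braking distance = v²/(2a) = 17.5000² / (2 × 7.056) = 306.250 / 14.112 = 21.701 m.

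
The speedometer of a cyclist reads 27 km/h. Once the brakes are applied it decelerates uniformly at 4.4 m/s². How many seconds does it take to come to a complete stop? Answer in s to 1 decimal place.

Braking time ≈ 1.7 s

27 km/h ÷ 3.6 = 7.5000 m/s.
Braking time = v/a = 7.5000 / 4.400 = 1.705 s.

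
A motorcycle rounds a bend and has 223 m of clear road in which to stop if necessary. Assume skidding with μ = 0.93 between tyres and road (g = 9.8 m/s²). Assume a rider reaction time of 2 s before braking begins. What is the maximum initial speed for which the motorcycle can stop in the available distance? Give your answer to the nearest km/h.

Maximum speed ≈ 173 km/h

a = μg = 0.93 × 9.8 = 9.114 m/s².
Stopping distance: v·t_r + v²/(2a) = 223 with t_r = 2 s and a = 9.114 m/s².
So v² + 36.456 v − 4064.84 = 0.
Positive root: v = −a·t_r + √((a·t_r)² + 2a·d) = −18.228 + √(332.260 + 4064.84) = 48.0826 m/s.
48.0826 m/s × 3.6 = 173.097 km/h.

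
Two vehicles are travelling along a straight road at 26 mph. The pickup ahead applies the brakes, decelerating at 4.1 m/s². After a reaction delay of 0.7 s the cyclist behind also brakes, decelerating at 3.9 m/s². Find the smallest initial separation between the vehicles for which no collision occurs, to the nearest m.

Minimum gap ≈ 9 m

26 mph × 0.44704 = 11.6230 m/s.
Leader travels v²/(2a_L) = 135.094 / 8.200 = 16.475 m before stopping.
Follower covers v·t_r = 11.6230 × 0.7 = 8.136 m while reacting, then v²/(2a_F) = 135.094 / 7.800 = 17.320 m while braking, for a total of 8.136 + 17.320 = 25.456 m.
Since a_F ≤ a_L and the follower starts braking later, the follower is never slower than the leader, so the closest approach is when both have stopped.
Minimum gap = 25.456 − 16.475 = 8.981 m.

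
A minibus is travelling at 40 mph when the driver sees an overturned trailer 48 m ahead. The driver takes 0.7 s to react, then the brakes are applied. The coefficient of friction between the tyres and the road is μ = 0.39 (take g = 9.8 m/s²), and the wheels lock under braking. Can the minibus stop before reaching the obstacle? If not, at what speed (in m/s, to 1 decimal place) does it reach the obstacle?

No — it strikes the obstacle at 7.0 m/s

40 mph × 0.44704 = 17.8816 m/s.
a = μg = 0.39 × 9.8 = 3.822 m/s².
Reaction distance = 17.8816 × 0.7 = 12.517 m.
Braking distance needed to stop: v²/(2a) = 319.752 / 7.644 = 41.830 m, so total needed = 12.517 + 41.830 = 54.347 m > 48 m — it cannot stop.
Distance remaining when braking begins: 48 − 12.517 = 35.483 m.
v² = v₀² − 2a·d = 319.752 − 2 × 3.822 × 35.483 = 48.520 m²/s².
v = √48.520 = 6.966 m/s.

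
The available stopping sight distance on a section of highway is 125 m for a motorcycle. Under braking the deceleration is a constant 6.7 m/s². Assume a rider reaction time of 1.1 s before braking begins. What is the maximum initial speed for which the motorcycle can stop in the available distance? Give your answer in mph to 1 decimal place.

Maximum speed ≈ 76.5 mph

Stopping distance: v·t_r + v²/(2a) = 125 with t_r = 1.1 s and a = 6.700 m/s².
So v² + 14.740 v − 1675.00 = 0.
Positive root: v = −a·t_r + √((a·t_r)² + 2a·d) = −7.370 + √(54.317 + 1675.00) = 34.2151 m/s.
34.2151 m/s ÷ 0.44704 = 76.537 mph.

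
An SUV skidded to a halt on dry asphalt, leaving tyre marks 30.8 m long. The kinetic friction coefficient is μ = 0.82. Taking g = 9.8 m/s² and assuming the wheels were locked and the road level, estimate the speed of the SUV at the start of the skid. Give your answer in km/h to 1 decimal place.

Initial speed ≈ 80.1 km/h

Deceleration a = μg = 0.82 × 9.8 = 8.036 m/s².
v = √(2a·d) = √(2 × 8.036 × 30.8) = √495.018 = 22.2490 m/s.
= 22.2490 × 3.6 = 80.096 km/h.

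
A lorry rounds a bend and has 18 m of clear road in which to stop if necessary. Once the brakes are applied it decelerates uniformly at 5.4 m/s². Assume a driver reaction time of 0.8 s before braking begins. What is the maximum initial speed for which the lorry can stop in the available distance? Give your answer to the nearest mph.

Stopping distance: v·t_r + v²/(2a) = 18 with t_r = 0.8 s and a = 5.400 m/s².
So v² + 8.640 v − 194.40 = 0.
Positive root: v = −a·t_r + √((a·t_r)² + 2a·d) = −4.320 + √(18.662 + 194.40) = 10.2766 m/s.
10.2766 m/s ÷ 0.44704 = 22.988 mph.

Maximum speed ≈ 23 mph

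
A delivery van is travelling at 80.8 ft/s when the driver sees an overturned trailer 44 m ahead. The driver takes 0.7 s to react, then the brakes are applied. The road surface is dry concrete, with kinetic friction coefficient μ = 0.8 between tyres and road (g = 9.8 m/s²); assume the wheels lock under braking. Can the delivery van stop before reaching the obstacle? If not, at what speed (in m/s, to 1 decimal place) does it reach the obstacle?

80.8 ft/s × 0.3048 = 24.6278 m/s.
a = μg = 0.8 × 9.8 = 7.840 m/s².
Reaction distance = 24.6278 × 0.7 = 17.239 m.
Braking distance needed to stop: v²/(2a) = 606.529 / 15.680 = 38.682 m, so total needed = 17.239 + 38.682 = 55.921 m > 44 m — it cannot stop.
Distance remaining when braking begins: 44 − 17.239 = 26.761 m.
v² = v₀² − 2a·d = 606.529 − 2 × 7.840 × 26.761 = 186.917 m²/s².
v = √186.917 = 13.672 m/s.

No — it strikes the obstacle at 13.7 m/s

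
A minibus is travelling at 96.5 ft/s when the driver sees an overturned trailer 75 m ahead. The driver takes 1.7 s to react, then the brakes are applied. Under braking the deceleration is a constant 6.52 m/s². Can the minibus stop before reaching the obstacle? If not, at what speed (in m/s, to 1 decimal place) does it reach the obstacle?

96.5 ft/s × 0.3048 = 29.4132 m/s.
Reaction distance = 29.4132 × 1.7 = 50.002 m.
Braking distance needed to stop: v²/(2a) = 865.136 / 13.040 = 66.345 m, so total needed = 50.002 + 66.345 = 116.347 m > 75 m — it cannot stop.
Distance remaining when braking begins: 75 − 50.002 = 24.998 m.
v² = v₀² − 2a·d = 865.136 − 2 × 6.520 × 24.998 = 539.162 m²/s².
v = √539.162 = 23.220 m/s.

No — it strikes the obstacle at 23.2 m/s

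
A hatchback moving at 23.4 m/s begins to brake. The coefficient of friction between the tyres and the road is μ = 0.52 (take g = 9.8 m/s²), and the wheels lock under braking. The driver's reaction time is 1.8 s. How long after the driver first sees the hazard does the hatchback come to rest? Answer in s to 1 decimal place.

Total time ≈ 6.4 s

a = μg = 0.52 × 9.8 = 5.096 m/s².
Braking time = v/a = 23.4000 / 5.096 = 4.592 s.
Total = 1.8 + 4.592 = 6.392 s.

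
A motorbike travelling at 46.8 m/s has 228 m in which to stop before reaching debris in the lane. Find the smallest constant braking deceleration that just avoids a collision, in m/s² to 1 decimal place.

Required deceleration ≈ 4.8 m/s²

v² = 2a·d ⇒ a = v²/(2d) = 46.8000² / (2 × 228.000) = 2190.240 / 456.000 = 4.8032 m/s².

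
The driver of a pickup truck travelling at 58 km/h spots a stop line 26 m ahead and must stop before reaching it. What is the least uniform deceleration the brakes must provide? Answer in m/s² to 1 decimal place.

Required deceleration ≈ 5.0 m/s²

58 km/h ÷ 3.6 = 16.1111 m/s.
v² = 2a·d ⇒ a = v²/(2d) = 16.1111² / (2 × 26.000) = 259.568 / 52.000 = 4.9917 m/s².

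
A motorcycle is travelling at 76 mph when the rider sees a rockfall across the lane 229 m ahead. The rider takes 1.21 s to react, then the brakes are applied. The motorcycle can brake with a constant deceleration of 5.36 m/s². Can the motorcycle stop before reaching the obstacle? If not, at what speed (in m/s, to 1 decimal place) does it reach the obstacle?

Yes — it stops about 80.2 m short of the obstacle, so it never reaches it

76 mph × 0.44704 = 33.9750 m/s.
Reaction distance = 33.9750 × 1.21 = 41.110 m.
Braking distance = v²/(2a) = 1154.301 / 10.720 = 107.677 m.
Total stopping distance = 41.110 + 107.677 = 148.787 m, vs 229 m available — it stops with 229 − 148.787 = 80.213 m to spare.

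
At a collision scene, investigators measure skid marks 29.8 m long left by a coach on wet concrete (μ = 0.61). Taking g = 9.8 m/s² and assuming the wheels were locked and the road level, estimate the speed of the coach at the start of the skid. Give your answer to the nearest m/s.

Deceleration a = μg = 0.61 × 9.8 = 5.978 m/s².
v = √(2a·d) = √(2 × 5.978 × 29.8) = √356.289 = 18.8756 m/s.

Initial speed ≈ 19 m/s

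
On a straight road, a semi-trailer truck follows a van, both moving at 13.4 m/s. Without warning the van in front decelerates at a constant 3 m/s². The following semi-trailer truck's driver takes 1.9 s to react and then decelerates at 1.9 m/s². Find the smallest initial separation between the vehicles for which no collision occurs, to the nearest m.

Leader travels v²/(2a_L) = 179.560 / 6.000 = 29.927 m before stopping.
Follower covers v·t_r = 13.4000 × 1.9 = 25.460 m while reacting, then v²/(2a_F) = 179.560 / 3.800 = 47.253 m while braking, for a total of 25.460 + 47.253 = 72.713 m.
Since a_F ≤ a_L and the follower starts braking later, the follower is never slower than the leader, so the closest approach is when both have stopped.
Minimum gap = 72.713 − 29.927 = 42.786 m.

Minimum gap ≈ 43 m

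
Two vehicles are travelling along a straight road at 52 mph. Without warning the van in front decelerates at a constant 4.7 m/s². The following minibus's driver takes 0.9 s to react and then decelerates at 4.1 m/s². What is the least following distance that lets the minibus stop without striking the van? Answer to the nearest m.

Minimum gap ≈ 29 m

52 mph × 0.44704 = 23.2461 m/s.
Leader travels v²/(2a_L) = 540.381 / 9.400 = 57.487 m before stopping.
Follower covers v·t_r = 23.2461 × 0.9 = 20.921 m while reacting, then v²/(2a_F) = 540.381 / 8.200 = 65.900 m while braking, for a total of 20.921 + 65.900 = 86.821 m.
Since a_F ≤ a_L and the follower starts braking later, the follower is never slower than the leader, so the closest approach is when both have stopped.
Minimum gap = 86.821 − 57.487 = 29.334 m.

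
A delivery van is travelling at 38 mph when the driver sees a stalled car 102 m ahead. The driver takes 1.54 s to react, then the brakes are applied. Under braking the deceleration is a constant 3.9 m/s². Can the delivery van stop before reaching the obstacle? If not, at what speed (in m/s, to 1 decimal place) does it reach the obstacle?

Yes — it stops about 38.8 m short of the obstacle, so it never reaches it

38 mph × 0.44704 = 16.9875 m/s.
Reaction distance = 16.9875 × 1.54 = 26.161 m.
Braking distance = v²/(2a) = 288.575 / 7.800 = 36.997 m.
Total stopping distance = 26.161 + 36.997 = 63.158 m, vs 102 m available — it stops with 102 − 63.158 = 38.842 m to spare.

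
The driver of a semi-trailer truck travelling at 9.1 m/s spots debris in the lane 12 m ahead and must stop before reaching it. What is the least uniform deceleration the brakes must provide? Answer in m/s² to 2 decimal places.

v² = 2a·d ⇒ a = v²/(2d) = 9.1000² / (2 × 12.000) = 82.810 / 24.000 = 3.4504 m/s².

Required deceleration ≈ 3.45 m/s²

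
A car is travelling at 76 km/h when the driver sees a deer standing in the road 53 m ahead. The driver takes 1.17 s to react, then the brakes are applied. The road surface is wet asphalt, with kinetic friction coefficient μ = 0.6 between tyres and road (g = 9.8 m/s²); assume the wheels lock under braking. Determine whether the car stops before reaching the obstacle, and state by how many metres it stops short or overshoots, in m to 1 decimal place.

No — it overshoots by 9.6 m

76 km/h ÷ 3.6 = 21.1111 m/s.
a = μg = 0.6 × 9.8 = 5.880 m/s².
Reaction distance = 21.1111 × 1.17 = 24.700 m.
Braking distance = v²/(2a) = 445.679 / 11.760 = 37.898 m.
Total stopping distance = 24.700 + 37.898 = 62.598 m, vs 53 m available — it cannot stop in time and overshoots by 62.598 − 53 = 9.598 m.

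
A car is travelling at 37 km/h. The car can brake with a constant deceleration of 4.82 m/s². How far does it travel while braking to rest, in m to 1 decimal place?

Braking distance ≈ 11.0 m

37 km/h ÷ 3.6 = 10.2778 m/s.
Braking distance = v²/(2a) = 10.2778² / (2 × 4.820) = 105.633 / 9.640 = 10.958 m.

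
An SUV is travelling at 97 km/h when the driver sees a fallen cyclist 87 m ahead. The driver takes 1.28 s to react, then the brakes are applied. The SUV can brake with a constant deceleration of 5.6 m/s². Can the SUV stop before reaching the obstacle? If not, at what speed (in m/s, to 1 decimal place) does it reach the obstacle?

97 km/h ÷ 3.6 = 26.9444 m/s.
Reaction distance = 26.9444 × 1.28 = 34.489 m.
Braking distance needed to stop: v²/(2a) = 726.001 / 11.200 = 64.822 m, so total needed = 34.489 + 64.822 = 99.311 m > 87 m — it cannot stop.
Distance remaining when braking begins: 87 − 34.489 = 52.511 m.
v² = v₀² − 2a·d = 726.001 − 2 × 5.600 × 52.511 = 137.878 m²/s².
v = √137.878 = 11.742 m/s.

No — it strikes the obstacle at 11.7 m/s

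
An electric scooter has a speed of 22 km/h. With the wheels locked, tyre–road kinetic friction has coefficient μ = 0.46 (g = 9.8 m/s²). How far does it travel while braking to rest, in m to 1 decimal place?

22 km/h ÷ 3.6 = 6.1111 m/s.
a = μg = 0.46 × 9.8 = 4.508 m/s².
Braking distance = v²/(2a) = 6.1111² / (2 × 4.508) = 37.346 / 9.016 = 4.142 m.

Braking distance ≈ 4.1 m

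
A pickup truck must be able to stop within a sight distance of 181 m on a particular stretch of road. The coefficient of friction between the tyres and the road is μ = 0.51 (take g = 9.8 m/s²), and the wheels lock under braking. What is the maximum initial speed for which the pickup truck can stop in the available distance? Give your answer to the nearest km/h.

a = μg = 0.51 × 9.8 = 4.998 m/s².
v²/(2a) = d ⇒ v = √(2 × 4.998 × 181) = √1809.28 = 42.5356 m/s.
42.5356 m/s × 3.6 = 153.128 km/h.

Maximum speed ≈ 153 km/h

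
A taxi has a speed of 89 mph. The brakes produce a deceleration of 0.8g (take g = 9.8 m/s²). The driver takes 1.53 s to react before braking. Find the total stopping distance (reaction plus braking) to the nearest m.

89 mph × 0.44704 = 39.7866 m/s.
a = 0.8 × 9.8 = 7.840 m/s².
Reaction distance = v·t_r = 39.7866 × 1.53 = 60.873 m.
Braking distance = v²/(2a) = 39.7866² / (2 × 7.840) = 1582.974 / 15.680 = 100.955 m.
Total = 60.873 + 100.955 = 161.828 m.

Total stopping distance ≈ 162 m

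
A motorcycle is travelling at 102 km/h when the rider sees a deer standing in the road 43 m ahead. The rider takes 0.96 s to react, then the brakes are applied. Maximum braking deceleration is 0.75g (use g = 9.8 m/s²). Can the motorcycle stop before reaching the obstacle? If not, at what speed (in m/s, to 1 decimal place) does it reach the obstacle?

102 km/h ÷ 3.6 = 28.3333 m/s.
a = 0.75 × 9.8 = 7.350 m/s².
Reaction distance = 28.3333 × 0.96 = 27.200 m.
Braking distance needed to stop: v²/(2a) = 802.776 / 14.700 = 54.611 m, so total needed = 27.200 + 54.611 = 81.811 m > 43 m — it cannot stop.
Distance remaining when braking begins: 43 − 27.200 = 15.800 m.
v² = v₀² − 2a·d = 802.776 − 2 × 7.350 × 15.800 = 570.516 m²/s².
v = √570.516 = 23.885 m/s.

No — it strikes the obstacle at 23.9 m/s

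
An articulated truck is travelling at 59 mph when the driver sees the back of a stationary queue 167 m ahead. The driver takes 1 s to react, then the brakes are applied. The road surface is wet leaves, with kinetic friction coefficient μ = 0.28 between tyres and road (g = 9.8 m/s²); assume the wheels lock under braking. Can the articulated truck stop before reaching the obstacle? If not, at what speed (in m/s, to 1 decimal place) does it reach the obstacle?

59 mph × 0.44704 = 26.3754 m/s.
a = μg = 0.28 × 9.8 = 2.744 m/s².
Reaction distance = 26.3754 × 1 = 26.375 m.
Braking distance = v²/(2a) = 695.662 / 5.488 = 126.761 m.
Total stopping distance = 26.375 + 126.761 = 153.136 m, vs 167 m available — it stops with 167 − 153.136 = 13.864 m to spare.

Yes — it stops about 13.9 m short of the obstacle, so it never reaches it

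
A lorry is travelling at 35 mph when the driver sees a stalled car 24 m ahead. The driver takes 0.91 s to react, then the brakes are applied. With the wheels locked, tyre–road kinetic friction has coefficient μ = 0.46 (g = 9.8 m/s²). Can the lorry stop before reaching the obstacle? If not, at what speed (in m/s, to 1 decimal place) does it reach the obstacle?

35 mph × 0.44704 = 15.6464 m/s.
a = μg = 0.46 × 9.8 = 4.508 m/s².
Reaction distance = 15.6464 × 0.91 = 14.238 m.
Braking distance needed to stop: v²/(2a) = 244.810 / 9.016 = 27.153 m, so total needed = 14.238 + 27.153 = 41.391 m > 24 m — it cannot stop.
Distance remaining when braking begins: 24 − 14.238 = 9.762 m.
v² = v₀² − 2a·d = 244.810 − 2 × 4.508 × 9.762 = 156.796 m²/s².
v = √156.796 = 12.522 m/s.

No — it strikes the obstacle at 12.5 m/s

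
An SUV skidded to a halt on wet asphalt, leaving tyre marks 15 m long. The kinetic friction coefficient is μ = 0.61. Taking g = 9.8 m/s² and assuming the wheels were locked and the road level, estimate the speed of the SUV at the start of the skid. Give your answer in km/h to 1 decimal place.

Initial speed ≈ 48.2 km/h

Deceleration a = μg = 0.61 × 9.8 = 5.978 m/s².
v = √(2a·d) = √(2 × 5.978 × 15) = √179.340 = 13.3918 m/s.
= 13.3918 × 3.6 = 48.210 km/h.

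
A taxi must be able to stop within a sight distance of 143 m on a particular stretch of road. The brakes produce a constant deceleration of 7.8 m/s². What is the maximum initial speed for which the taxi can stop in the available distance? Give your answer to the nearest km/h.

Maximum speed ≈ 170 km/h

v²/(2a) = d ⇒ v = √(2 × 7.800 × 143) = √2230.80 = 47.2313 m/s.
47.2313 m/s × 3.6 = 170.033 km/h.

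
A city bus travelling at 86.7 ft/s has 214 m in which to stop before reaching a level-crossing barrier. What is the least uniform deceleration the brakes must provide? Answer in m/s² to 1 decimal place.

Required deceleration ≈ 1.6 m/s²

86.7 ft/s × 0.3048 = 26.4262 m/s.
v² = 2a·d ⇒ a = v²/(2d) = 26.4262² / (2 × 214.000) = 698.344 / 428.000 = 1.6316 m/s².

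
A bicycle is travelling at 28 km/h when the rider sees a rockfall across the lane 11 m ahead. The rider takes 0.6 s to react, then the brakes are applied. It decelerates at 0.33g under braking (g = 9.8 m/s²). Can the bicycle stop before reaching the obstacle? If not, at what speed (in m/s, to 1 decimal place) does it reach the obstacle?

28 km/h ÷ 3.6 = 7.7778 m/s.
a = 0.33 × 9.8 = 3.234 m/s².
Reaction distance = 7.7778 × 0.6 = 4.667 m.
Braking distance needed to stop: v²/(2a) = 60.494 / 6.468 = 9.353 m, so total needed = 4.667 + 9.353 = 14.020 m > 11 m — it cannot stop.
Distance remaining when braking begins: 11 − 4.667 = 6.333 m.
v² = v₀² − 2a·d = 60.494 − 2 × 3.234 × 6.333 = 19.532 m²/s².
v = √19.532 = 4.420 m/s.

No — it strikes the obstacle at 4.4 m/s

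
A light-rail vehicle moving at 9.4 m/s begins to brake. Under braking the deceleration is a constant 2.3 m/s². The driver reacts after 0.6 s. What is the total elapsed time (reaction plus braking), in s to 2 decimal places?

Total time ≈ 4.69 s

Braking time = v/a = 9.4000 / 2.300 = 4.087 s.
Total = 0.6 + 4.087 = 4.687 s.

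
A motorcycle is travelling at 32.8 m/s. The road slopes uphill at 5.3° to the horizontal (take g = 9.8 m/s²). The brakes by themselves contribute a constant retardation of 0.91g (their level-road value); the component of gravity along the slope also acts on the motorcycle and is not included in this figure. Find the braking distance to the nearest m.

Braking distance ≈ 55 m

a = 0.91 × 9.8 = 8.918 m/s².
Gravity along the uphill slope adds to the braking deceleration: a_eff = 8.918 + 9.8·sin 5.3° = 8.918 + 0.905 = 9.823 m/s².
Braking distance = v²/(2a) = 32.8000² / (2 × 9.823) = 1075.840 / 19.646 = 54.761 m.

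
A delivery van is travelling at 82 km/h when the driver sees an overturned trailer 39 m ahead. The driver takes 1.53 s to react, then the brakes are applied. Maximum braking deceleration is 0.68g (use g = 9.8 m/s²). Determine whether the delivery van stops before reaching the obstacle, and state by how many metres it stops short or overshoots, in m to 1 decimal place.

No — it overshoots by 34.8 m

82 km/h ÷ 3.6 = 22.7778 m/s.
a = 0.68 × 9.8 = 6.664 m/s².
Reaction distance = 22.7778 × 1.53 = 34.850 m.
Braking distance = v²/(2a) = 518.828 / 13.328 = 38.928 m.
Total stopping distance = 34.850 + 38.928 = 73.778 m, vs 39 m available — it cannot stop in time and overshoots by 73.778 − 39 = 34.778 m.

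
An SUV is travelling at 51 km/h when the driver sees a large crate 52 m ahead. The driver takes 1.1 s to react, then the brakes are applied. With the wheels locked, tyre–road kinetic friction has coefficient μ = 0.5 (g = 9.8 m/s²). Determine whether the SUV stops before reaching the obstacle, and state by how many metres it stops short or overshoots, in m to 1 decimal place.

Yes — it stops 15.9 m short of the obstacle

51 km/h ÷ 3.6 = 14.1667 m/s.
a = μg = 0.5 × 9.8 = 4.900 m/s².
Reaction distance = 14.1667 × 1.1 = 15.583 m.
Braking distance = v²/(2a) = 200.695 / 9.800 = 20.479 m.
Total stopping distance = 15.583 + 20.479 = 36.062 m, vs 52 m available — it stops with 52 − 36.062 = 15.938 m to spare.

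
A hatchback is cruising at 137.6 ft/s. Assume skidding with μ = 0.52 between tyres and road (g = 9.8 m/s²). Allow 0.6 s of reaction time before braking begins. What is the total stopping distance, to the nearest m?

Total stopping distance ≈ 198 m

137.6 ft/s × 0.3048 = 41.9405 m/s.
a = μg = 0.52 × 9.8 = 5.096 m/s².
Reaction distance = v·t_r = 41.9405 × 0.6 = 25.164 m.
Braking distance = v²/(2a) = 41.9405² / (2 × 5.096) = 1759.006 / 10.192 = 172.587 m.
Total = 25.164 + 172.587 = 197.751 m.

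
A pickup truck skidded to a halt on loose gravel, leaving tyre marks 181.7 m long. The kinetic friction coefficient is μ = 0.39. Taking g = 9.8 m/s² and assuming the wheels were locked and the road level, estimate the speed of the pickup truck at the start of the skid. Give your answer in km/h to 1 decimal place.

Deceleration a = μg = 0.39 × 9.8 = 3.822 m/s².
v = √(2a·d) = √(2 × 3.822 × 181.7) = √1388.915 = 37.2681 m/s.
= 37.2681 × 3.6 = 134.165 km/h.

Initial speed ≈ 134.2 km/h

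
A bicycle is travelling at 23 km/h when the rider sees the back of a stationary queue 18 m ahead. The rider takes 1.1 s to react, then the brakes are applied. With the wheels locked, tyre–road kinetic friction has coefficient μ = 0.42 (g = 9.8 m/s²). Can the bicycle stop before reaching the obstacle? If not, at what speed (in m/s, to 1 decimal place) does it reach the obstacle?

Yes — it stops about 6.0 m short of the obstacle, so it never reaches it

23 km/h ÷ 3.6 = 6.3889 m/s.
a = μg = 0.42 × 9.8 = 4.116 m/s².
Reaction distance = 6.3889 × 1.1 = 7.028 m.
Braking distance = v²/(2a) = 40.818 / 8.232 = 4.958 m.
Total stopping distance = 7.028 + 4.958 = 11.986 m, vs 18 m available — it stops with 18 − 11.986 = 6.014 m to spare.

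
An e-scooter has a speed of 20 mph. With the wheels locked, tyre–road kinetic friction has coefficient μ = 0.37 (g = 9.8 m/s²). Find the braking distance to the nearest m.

20 mph × 0.44704 = 8.9408 m/s.
a = μg = 0.37 × 9.8 = 3.626 m/s².
Braking distance = v²/(2a) = 8.9408² / (2 × 3.626) = 79.938 / 7.252 = 11.023 m.

Braking distance ≈ 11 m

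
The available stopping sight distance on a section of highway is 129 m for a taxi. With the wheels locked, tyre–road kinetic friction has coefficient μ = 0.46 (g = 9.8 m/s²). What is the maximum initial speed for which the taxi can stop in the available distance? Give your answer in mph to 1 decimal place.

Maximum speed ≈ 76.3 mph

a = μg = 0.46 × 9.8 = 4.508 m/s².
v²/(2a) = d ⇒ v = √(2 × 4.508 × 129) = √1163.06 = 34.1037 m/s.
34.1037 m/s ÷ 0.44704 = 76.288 mph.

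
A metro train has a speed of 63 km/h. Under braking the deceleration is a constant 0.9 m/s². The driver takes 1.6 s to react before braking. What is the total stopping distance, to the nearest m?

Total stopping distance ≈ 198 m

63 km/h ÷ 3.6 = 17.5000 m/s.
Reaction distance = v·t_r = 17.5000 × 1.6 = 28.000 m.
Braking distance = v²/(2a) = 17.5000² / (2 × 0.900) = 306.250 / 1.800 = 170.139 m.
Total = 28.000 + 170.139 = 198.139 m.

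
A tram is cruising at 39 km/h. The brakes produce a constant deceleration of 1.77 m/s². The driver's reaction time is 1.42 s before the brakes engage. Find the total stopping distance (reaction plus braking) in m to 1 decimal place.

39 km/h ÷ 3.6 = 10.8333 m/s.
Reaction distance = v·t_r = 10.8333 × 1.42 = 15.383 m.
Braking distance = v²/(2a) = 10.8333² / (2 × 1.770) = 117.360 / 3.540 = 33.153 m.
Total = 15.383 + 33.153 = 48.536 m.

Total stopping distance ≈ 48.5 m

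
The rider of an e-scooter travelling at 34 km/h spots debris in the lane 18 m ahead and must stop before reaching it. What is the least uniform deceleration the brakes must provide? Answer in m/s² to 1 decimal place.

Required deceleration ≈ 2.5 m/s²

34 km/h ÷ 3.6 = 9.4444 m/s.
v² = 2a·d ⇒ a = v²/(2d) = 9.4444² / (2 × 18.000) = 89.197 / 36.000 = 2.4777 m/s².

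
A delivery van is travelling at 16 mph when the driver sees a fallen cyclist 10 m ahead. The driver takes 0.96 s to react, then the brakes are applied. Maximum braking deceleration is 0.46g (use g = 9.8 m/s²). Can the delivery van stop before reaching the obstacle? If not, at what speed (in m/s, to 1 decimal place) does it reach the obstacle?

No — it strikes the obstacle at 4.8 m/s

16 mph × 0.44704 = 7.1526 m/s.
a = 0.46 × 9.8 = 4.508 m/s².
Reaction distance = 7.1526 × 0.96 = 6.866 m.
Braking distance needed to stop: v²/(2a) = 51.160 / 9.016 = 5.674 m, so total needed = 6.866 + 5.674 = 12.540 m > 10 m — it cannot stop.
Distance remaining when braking begins: 10 − 6.866 = 3.134 m.
v² = v₀² − 2a·d = 51.160 − 2 × 4.508 × 3.134 = 22.904 m²/s².
v = √22.904 = 4.786 m/s.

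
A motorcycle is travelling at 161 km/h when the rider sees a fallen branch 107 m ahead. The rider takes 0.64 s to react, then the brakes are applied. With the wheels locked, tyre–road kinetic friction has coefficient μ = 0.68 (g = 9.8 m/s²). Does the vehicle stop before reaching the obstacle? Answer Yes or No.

No

161 km/h ÷ 3.6 = 44.7222 m/s.
a = μg = 0.68 × 9.8 = 6.664 m/s².
Reaction distance = 44.7222 × 0.64 = 28.622 m.
Braking distance = v²/(2a) = 2000.075 / 13.328 = 150.066 m.
Total stopping distance = 28.622 + 150.066 = 178.688 m, vs 107 m available — it cannot stop in time and overshoots by 178.688 − 107 = 71.688 m.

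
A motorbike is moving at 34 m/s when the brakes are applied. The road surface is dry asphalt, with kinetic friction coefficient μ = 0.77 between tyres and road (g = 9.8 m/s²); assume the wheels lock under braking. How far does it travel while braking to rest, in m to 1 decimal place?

a = μg = 0.77 × 9.8 = 7.546 m/s².
Braking distance = v²/(2a) = 34.0000² / (2 × 7.546) = 1156.000 / 15.092 = 76.597 m.

Braking distance ≈ 76.6 m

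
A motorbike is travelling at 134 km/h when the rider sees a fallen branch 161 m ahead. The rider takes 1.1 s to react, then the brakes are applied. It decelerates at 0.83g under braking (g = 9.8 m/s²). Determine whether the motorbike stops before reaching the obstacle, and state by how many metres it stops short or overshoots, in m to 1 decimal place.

Yes — it stops 34.9 m short of the obstacle

134 km/h ÷ 3.6 = 37.2222 m/s.
a = 0.83 × 9.8 = 8.134 m/s².
Reaction distance = 37.2222 × 1.1 = 40.944 m.
Braking distance = v²/(2a) = 1385.492 / 16.268 = 85.167 m.
Total stopping distance = 40.944 + 85.167 = 126.111 m, vs 161 m available — it stops with 161 − 126.111 = 34.889 m to spare.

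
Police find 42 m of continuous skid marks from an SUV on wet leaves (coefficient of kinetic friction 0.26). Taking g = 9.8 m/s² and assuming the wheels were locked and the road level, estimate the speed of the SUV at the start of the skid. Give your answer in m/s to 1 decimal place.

Initial speed ≈ 14.6 m/s

Deceleration a = μg = 0.26 × 9.8 = 2.548 m/s².
v = √(2a·d) = √(2 × 2.548 × 42) = √214.032 = 14.6298 m/s.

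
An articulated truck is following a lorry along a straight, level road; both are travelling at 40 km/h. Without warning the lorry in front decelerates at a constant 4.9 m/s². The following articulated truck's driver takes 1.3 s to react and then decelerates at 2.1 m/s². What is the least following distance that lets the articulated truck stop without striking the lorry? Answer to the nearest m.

40 km/h ÷ 3.6 = 11.1111 m/s.
Leader travels v²/(2a_L) = 123.457 / 9.800 = 12.598 m before stopping.
Follower covers v·t_r = 11.1111 × 1.3 = 14.444 m while reacting, then v²/(2a_F) = 123.457 / 4.200 = 29.395 m while braking, for a total of 14.444 + 29.395 = 43.839 m.
Since a_F ≤ a_L and the follower starts braking later, the follower is never slower than the leader, so the closest approach is when both have stopped.
Minimum gap = 43.839 − 12.598 = 31.241 m.

Minimum gap ≈ 31 m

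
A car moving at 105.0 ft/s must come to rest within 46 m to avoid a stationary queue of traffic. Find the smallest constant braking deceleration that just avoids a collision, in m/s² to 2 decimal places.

105 ft/s × 0.3048 = 32.0040 m/s.
v² = 2a·d ⇒ a = v²/(2d) = 32.0040² / (2 × 46.000) = 1024.256 / 92.000 = 11.1332 m/s².

Required deceleration ≈ 11.13 m/s²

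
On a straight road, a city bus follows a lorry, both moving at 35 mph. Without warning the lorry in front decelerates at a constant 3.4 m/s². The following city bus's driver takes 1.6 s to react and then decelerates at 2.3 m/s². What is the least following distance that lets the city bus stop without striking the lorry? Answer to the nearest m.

Minimum gap ≈ 42 m

35 mph × 0.44704 = 15.6464 m/s.
Leader travels v²/(2a_L) = 244.810 / 6.800 = 36.001 m before stopping.
Follower covers v·t_r = 15.6464 × 1.6 = 25.034 m while reacting, then v²/(2a_F) = 244.810 / 4.600 = 53.220 m while braking, for a total of 25.034 + 53.220 = 78.254 m.
Since a_F ≤ a_L and the follower starts braking later, the follower is never slower than the leader, so the closest approach is when both have stopped.
Minimum gap = 78.254 − 36.001 = 42.253 m.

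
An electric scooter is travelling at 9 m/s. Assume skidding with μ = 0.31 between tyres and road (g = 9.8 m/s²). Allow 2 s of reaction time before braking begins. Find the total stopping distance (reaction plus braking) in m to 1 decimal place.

Total stopping distance ≈ 31.3 m

a = μg = 0.31 × 9.8 = 3.038 m/s².
Reaction distance = v·t_r = 9.0000 × 2 = 18.000 m.
Braking distance = v²/(2a) = 9.0000² / (2 × 3.038) = 81.000 / 6.076 = 13.331 m.
Total = 18.000 + 13.331 = 31.331 m.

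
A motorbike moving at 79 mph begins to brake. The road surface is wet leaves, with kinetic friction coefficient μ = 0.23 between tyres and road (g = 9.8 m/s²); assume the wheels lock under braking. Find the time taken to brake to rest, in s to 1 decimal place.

79 mph × 0.44704 = 35.3162 m/s.
a = μg = 0.23 × 9.8 = 2.254 m/s².
Braking time = v/a = 35.3162 / 2.254 = 15.668 s.

Braking time ≈ 15.7 s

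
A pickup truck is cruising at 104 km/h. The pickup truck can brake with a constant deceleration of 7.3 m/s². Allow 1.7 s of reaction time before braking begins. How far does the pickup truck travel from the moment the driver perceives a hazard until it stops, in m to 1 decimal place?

104 km/h ÷ 3.6 = 28.8889 m/s.
Reaction distance = v·t_r = 28.8889 × 1.7 = 49.111 m.
Braking distance = v²/(2a) = 28.8889² / (2 × 7.300) = 834.569 / 14.600 = 57.162 m.
Total = 49.111 + 57.162 = 106.273 m.

Total stopping distance ≈ 106.3 m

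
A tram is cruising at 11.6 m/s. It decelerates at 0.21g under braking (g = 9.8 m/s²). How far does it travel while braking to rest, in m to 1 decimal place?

a = 0.21 × 9.8 = 2.058 m/s².
Braking distance = v²/(2a) = 11.6000² / (2 × 2.058) = 134.560 / 4.116 = 32.692 m.

Braking distance ≈ 32.7 m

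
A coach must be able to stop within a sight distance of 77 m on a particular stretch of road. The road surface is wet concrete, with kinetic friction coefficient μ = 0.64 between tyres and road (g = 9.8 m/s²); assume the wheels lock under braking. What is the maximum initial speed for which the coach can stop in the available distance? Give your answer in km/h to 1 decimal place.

a = μg = 0.64 × 9.8 = 6.272 m/s².
v²/(2a) = d ⇒ v = √(2 × 6.272 × 77) = √965.89 = 31.0788 m/s.
31.0788 m/s × 3.6 = 111.884 km/h.

Maximum speed ≈ 111.9 km/h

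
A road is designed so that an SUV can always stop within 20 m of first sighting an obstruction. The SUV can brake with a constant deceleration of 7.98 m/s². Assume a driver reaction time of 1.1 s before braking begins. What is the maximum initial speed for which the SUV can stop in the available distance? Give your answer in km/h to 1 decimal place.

Maximum speed ≈ 40.1 km/h

Stopping distance: v·t_r + v²/(2a) = 20 with t_r = 1.1 s and a = 7.980 m/s².
So v² + 17.556 v − 319.20 = 0.
Positive root: v = −a·t_r + √((a·t_r)² + 2a·d) = −8.778 + √(77.053 + 319.20) = 11.1281 m/s.
11.1281 m/s × 3.6 = 40.061 km/h.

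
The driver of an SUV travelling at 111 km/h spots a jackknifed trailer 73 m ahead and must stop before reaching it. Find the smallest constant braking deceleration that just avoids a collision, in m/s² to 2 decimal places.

111 km/h ÷ 3.6 = 30.8333 m/s.
v² = 2a·d ⇒ a = v²/(2d) = 30.8333² / (2 × 73.000) = 950.692 / 146.000 = 6.5116 m/s².

Required deceleration ≈ 6.51 m/s²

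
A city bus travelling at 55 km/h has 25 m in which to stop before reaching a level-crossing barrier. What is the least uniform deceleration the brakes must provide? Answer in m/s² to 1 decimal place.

55 km/h ÷ 3.6 = 15.2778 m/s.
v² = 2a·d ⇒ a = v²/(2d) = 15.2778² / (2 × 25.000) = 233.411 / 50.000 = 4.6682 m/s².

Required deceleration ≈ 4.7 m/s²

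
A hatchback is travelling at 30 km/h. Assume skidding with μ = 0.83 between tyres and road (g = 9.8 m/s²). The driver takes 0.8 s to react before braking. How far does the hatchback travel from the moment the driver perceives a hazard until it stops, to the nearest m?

Total stopping distance ≈ 11 m

30 km/h ÷ 3.6 = 8.3333 m/s.
a = μg = 0.83 × 9.8 = 8.134 m/s².
Reaction distance = v·t_r = 8.3333 × 0.8 = 6.667 m.
Braking distance = v²/(2a) = 8.3333² / (2 × 8.134) = 69.444 / 16.268 = 4.269 m.
Total = 6.667 + 4.269 = 10.936 m.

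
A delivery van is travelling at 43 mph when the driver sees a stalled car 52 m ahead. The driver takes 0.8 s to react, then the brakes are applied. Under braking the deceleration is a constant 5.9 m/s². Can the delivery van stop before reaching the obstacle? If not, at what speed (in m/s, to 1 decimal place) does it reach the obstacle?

43 mph × 0.44704 = 19.2227 m/s.
Reaction distance = 19.2227 × 0.8 = 15.378 m.
Braking distance = v²/(2a) = 369.512 / 11.800 = 31.315 m.
Total stopping distance = 15.378 + 31.315 = 46.693 m, vs 52 m available — it stops with 52 − 46.693 = 5.307 m to spare.

Yes — it stops about 5.3 m short of the obstacle, so it never reaches it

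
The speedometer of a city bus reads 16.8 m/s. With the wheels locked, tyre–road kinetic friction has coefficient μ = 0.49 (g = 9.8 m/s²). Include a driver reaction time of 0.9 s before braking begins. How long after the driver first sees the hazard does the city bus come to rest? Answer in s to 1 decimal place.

Total time ≈ 4.4 s

a = μg = 0.49 × 9.8 = 4.802 m/s².
Braking time = v/a = 16.8000 / 4.802 = 3.499 s.
Total = 0.9 + 3.499 = 4.399 s.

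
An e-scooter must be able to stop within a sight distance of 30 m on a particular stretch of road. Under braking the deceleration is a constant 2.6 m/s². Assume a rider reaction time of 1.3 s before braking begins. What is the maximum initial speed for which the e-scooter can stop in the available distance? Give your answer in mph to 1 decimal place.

Stopping distance: v·t_r + v²/(2a) = 30 with t_r = 1.3 s and a = 2.600 m/s².
So v² + 6.760 v − 156.00 = 0.
Positive root: v = −a·t_r + √((a·t_r)² + 2a·d) = −3.380 + √(11.424 + 156.00) = 9.5592 m/s.
9.5592 m/s ÷ 0.44704 = 21.383 mph.

Maximum speed ≈ 21.4 mph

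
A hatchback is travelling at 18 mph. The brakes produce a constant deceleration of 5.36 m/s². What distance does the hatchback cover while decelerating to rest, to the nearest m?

18 mph × 0.44704 = 8.0467 m/s.
Braking distance = v²/(2a) = 8.0467² / (2 × 5.360) = 64.749 / 10.720 = 6.040 m.

Braking distance ≈ 6 m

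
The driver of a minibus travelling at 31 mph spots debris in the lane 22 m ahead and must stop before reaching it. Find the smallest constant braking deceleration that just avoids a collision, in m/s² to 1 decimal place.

31 mph × 0.44704 = 13.8582 m/s.
v² = 2a·d ⇒ a = v²/(2d) = 13.8582² / (2 × 22.000) = 192.050 / 44.000 = 4.3648 m/s².

Required deceleration ≈ 4.4 m/s²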